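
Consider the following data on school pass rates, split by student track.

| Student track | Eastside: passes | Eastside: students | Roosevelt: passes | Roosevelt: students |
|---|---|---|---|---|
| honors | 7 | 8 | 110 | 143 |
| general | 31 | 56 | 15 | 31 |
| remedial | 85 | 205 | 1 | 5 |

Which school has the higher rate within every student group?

Honors: Eastside 7/8 = 87.5%, Roosevelt 110/143 = 76.9% → Eastside
General: Eastside 31/56 = 55.4%, Roosevelt 15/31 = 48.4% → Eastside
Remedial: Eastside 85/205 = 41.5%, Roosevelt 1/5 = 20.0% → Eastside
Eastside has the higher rate in all 3 groups.

Eastside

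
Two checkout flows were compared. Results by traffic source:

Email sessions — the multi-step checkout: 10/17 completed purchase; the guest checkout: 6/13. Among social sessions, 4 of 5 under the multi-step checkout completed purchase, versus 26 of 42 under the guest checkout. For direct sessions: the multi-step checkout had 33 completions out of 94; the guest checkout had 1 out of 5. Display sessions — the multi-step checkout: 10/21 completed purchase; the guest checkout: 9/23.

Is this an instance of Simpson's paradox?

Email: the multi-step checkout 10/17 = 58.8%, the guest checkout 6/13 = 46.2% → the multi-step checkout
Social: the multi-step checkout 4/5 = 80.0%, the guest checkout 26/42 = 61.9% → the multi-step checkout
Direct: the multi-step checkout 33/94 = 35.1%, the guest checkout 1/5 = 20.0% → the multi-step checkout
Display: the multi-step checkout 10/21 = 47.6%, the guest checkout 9/23 = 39.1% → the multi-step checkout
Overall: the multi-step checkout 57/137 = 41.6%, the guest checkout 42/83 = 50.6% → the guest checkout
The multi-step checkout wins each traffic group but the guest checkout wins overall — the comparison reverses. The multi-step checkout's sessions skew toward direct, which has a lower base rate.

Yes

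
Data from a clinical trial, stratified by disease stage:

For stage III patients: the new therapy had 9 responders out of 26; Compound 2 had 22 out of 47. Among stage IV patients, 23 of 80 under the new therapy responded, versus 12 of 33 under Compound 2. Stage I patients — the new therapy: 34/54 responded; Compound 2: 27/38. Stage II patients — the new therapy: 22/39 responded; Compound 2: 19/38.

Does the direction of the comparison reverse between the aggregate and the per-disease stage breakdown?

No

Stage III: the new therapy 9/26 = 34.6%, Compound 2 22/47 = 46.8% → Compound 2
Stage IV: the new therapy 23/80 = 28.8%, Compound 2 12/33 = 36.4% → Compound 2
Stage I: the new therapy 34/54 = 63.0%, Compound 2 27/38 = 71.1% → Compound 2
Stage II: the new therapy 22/39 = 56.4%, Compound 2 19/38 = 50.0% → the new therapy
Overall: the new therapy 88/199 = 44.2%, Compound 2 80/156 = 51.3% → Compound 2
Neither sweeps: the new therapy wins 1 of 4 groups, Compound 2 wins 3. Compound 2 wins overall but not every group — no Simpson reversal.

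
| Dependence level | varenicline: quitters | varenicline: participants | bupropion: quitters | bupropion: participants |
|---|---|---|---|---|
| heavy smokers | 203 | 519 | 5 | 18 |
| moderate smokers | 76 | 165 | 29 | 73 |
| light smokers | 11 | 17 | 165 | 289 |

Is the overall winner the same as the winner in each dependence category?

Heavy smokers: varenicline 203/519 = 39.1%, bupropion 5/18 = 27.8% → varenicline
Moderate smokers: varenicline 76/165 = 46.1%, bupropion 29/73 = 39.7% → varenicline
Light smokers: varenicline 11/17 = 64.7%, bupropion 165/289 = 57.1% → varenicline
Overall: varenicline 290/701 = 41.4%, bupropion 199/380 = 52.4% → bupropion
Varenicline wins each dependence group but bupropion wins overall — the comparison reverses. Varenicline's participants skew toward heavy smokers, which has a lower base rate.

No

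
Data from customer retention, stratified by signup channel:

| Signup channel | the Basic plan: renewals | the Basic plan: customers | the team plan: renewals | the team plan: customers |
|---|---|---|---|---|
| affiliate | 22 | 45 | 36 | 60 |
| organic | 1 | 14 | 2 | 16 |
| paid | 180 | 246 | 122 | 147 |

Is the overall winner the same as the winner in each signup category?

Yes

Affiliate: the Basic plan 22/45 = 48.9%, the team plan 36/60 = 60.0% → the team plan
Organic: the Basic plan 1/14 = 7.1%, the team plan 2/16 = 12.5% → the team plan
Paid: the Basic plan 180/246 = 73.2%, the team plan 122/147 = 83.0% → the team plan
Overall: the Basic plan 203/305 = 66.6%, the team plan 160/223 = 71.7% → the team plan
The team plan wins overall and in every signup group — no reversal.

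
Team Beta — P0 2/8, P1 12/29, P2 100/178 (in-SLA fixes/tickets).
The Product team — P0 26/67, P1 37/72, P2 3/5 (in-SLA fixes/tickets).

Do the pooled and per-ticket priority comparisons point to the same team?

No

P0: Team Beta 2/8 = 25.0%, the Product team 26/67 = 38.8% → the Product team
P1: Team Beta 12/29 = 41.4%, the Product team 37/72 = 51.4% → the Product team
P2: Team Beta 100/178 = 56.2%, the Product team 3/5 = 60.0% → the Product team
Overall: Team Beta 114/215 = 53.0%, the Product team 66/144 = 45.8% → Team Beta
The Product team wins each ticket group but Team Beta wins overall — the comparison reverses. The Product team's tickets skew toward P0, which has a lower base rate.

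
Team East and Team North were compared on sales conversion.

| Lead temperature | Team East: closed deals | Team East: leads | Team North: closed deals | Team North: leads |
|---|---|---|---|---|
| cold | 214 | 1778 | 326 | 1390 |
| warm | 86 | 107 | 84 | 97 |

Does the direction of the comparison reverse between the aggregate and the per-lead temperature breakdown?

No

Cold: Team East 214/1778 = 12.0%, Team North 326/1390 = 23.5% → Team North
Warm: Team East 86/107 = 80.4%, Team North 84/97 = 86.6% → Team North
Overall: Team East 300/1885 = 15.9%, Team North 410/1487 = 27.6% → Team North
Team North wins overall and in every lead group — no reversal.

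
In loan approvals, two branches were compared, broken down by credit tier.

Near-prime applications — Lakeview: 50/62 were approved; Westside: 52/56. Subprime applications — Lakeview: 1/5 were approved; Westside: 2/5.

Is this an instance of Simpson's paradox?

Near-prime: Lakeview 50/62 = 80.6%, Westside 52/56 = 92.9% → Westside
Subprime: Lakeview 1/5 = 20.0%, Westside 2/5 = 40.0% → Westside
Overall: Lakeview 51/67 = 76.1%, Westside 54/61 = 88.5% → Westside
Westside wins overall and in every credit group — no reversal.

No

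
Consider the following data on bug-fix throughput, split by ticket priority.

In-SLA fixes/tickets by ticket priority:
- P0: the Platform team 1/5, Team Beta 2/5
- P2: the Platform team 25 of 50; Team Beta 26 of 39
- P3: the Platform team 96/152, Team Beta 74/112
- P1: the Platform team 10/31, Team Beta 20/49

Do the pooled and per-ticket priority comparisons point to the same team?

Yes

P0: the Platform team 1/5 = 20.0%, Team Beta 2/5 = 40.0% → Team Beta
P2: the Platform team 25/50 = 50.0%, Team Beta 26/39 = 66.7% → Team Beta
P3: the Platform team 96/152 = 63.2%, Team Beta 74/112 = 66.1% → Team Beta
P1: the Platform team 10/31 = 32.3%, Team Beta 20/49 = 40.8% → Team Beta
Overall: the Platform team 132/238 = 55.5%, Team Beta 122/205 = 59.5% → Team Beta
Team Beta wins overall and in every ticket group — no reversal.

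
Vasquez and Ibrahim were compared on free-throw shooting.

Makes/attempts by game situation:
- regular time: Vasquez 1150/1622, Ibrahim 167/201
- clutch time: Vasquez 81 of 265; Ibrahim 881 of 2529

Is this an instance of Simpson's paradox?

Yes

Regular time: Vasquez 1150/1622 = 70.9%, Ibrahim 167/201 = 83.1% → Ibrahim
Clutch time: Vasquez 81/265 = 30.6%, Ibrahim 881/2529 = 34.8% → Ibrahim
Overall: Vasquez 1231/1887 = 65.2%, Ibrahim 1048/2730 = 38.4% → Vasquez
Ibrahim wins each game group but Vasquez wins overall — the comparison reverses. Ibrahim's attempts skew toward clutch time, which has a lower base rate.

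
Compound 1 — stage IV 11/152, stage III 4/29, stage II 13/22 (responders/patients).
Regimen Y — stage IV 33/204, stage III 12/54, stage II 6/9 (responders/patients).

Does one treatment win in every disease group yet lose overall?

No

Stage IV: Compound 1 11/152 = 7.2%, Regimen Y 33/204 = 16.2% → Regimen Y
Stage III: Compound 1 4/29 = 13.8%, Regimen Y 12/54 = 22.2% → Regimen Y
Stage II: Compound 1 13/22 = 59.1%, Regimen Y 6/9 = 66.7% → Regimen Y
Overall: Compound 1 28/203 = 13.8%, Regimen Y 51/267 = 19.1% → Regimen Y
Regimen Y wins overall and in every disease group — no reversal.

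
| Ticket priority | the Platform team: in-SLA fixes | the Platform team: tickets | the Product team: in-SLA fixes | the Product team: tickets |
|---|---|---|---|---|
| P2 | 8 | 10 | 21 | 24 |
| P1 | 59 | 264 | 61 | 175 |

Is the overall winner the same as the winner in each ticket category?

P2: the Platform team 8/10 = 80.0%, the Product team 21/24 = 87.5% → the Product team
P1: the Platform team 59/264 = 22.3%, the Product team 61/175 = 34.9% → the Product team
Overall: the Platform team 67/274 = 24.5%, the Product team 82/199 = 41.2% → the Product team
The Product team wins overall and in every ticket group — no reversal.

Yes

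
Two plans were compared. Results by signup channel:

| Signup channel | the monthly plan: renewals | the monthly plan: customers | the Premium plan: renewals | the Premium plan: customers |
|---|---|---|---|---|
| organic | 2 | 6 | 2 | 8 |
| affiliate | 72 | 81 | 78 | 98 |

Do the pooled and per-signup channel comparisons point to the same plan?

Organic: the monthly plan 2/6 = 33.3%, the Premium plan 2/8 = 25.0% → the monthly plan
Affiliate: the monthly plan 72/81 = 88.9%, the Premium plan 78/98 = 79.6% → the monthly plan
Overall: the monthly plan 74/87 = 85.1%, the Premium plan 80/106 = 75.5% → the monthly plan
The monthly plan wins overall and in every signup group — no reversal.

Yes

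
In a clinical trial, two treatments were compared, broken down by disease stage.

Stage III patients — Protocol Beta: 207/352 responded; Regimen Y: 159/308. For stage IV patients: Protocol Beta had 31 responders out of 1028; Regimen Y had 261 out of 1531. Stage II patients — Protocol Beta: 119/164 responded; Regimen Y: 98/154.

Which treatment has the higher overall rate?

Regimen Y

Stage III: Protocol Beta 207/352 = 58.8%, Regimen Y 159/308 = 51.6% → Protocol Beta
Stage IV: Protocol Beta 31/1028 = 3.0%, Regimen Y 261/1531 = 17.0% → Regimen Y
Stage II: Protocol Beta 119/164 = 72.6%, Regimen Y 98/154 = 63.6% → Protocol Beta
Overall: Protocol Beta 357/1544 = 23.1%, Regimen Y 518/1993 = 26.0% → Regimen Y
(Neither sweeps every disease group, but Regimen Y has the higher pooled rate.)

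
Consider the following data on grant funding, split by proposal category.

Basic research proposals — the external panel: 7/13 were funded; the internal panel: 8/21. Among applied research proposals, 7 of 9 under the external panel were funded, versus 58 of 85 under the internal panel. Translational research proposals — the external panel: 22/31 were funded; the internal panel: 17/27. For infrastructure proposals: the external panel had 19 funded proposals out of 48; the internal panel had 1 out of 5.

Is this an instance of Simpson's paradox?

Basic research: the external panel 7/13 = 53.8%, the internal panel 8/21 = 38.1% → the external panel
Applied research: the external panel 7/9 = 77.8%, the internal panel 58/85 = 68.2% → the external panel
Translational research: the external panel 22/31 = 71.0%, the internal panel 17/27 = 63.0% → the external panel
Infrastructure: the external panel 19/48 = 39.6%, the internal panel 1/5 = 20.0% → the external panel
Overall: the external panel 55/101 = 54.5%, the internal panel 84/138 = 60.9% → the internal panel
The external panel wins each proposal group but the internal panel wins overall — the comparison reverses. The external panel's proposals skew toward infrastructure, which has a lower base rate.

Yes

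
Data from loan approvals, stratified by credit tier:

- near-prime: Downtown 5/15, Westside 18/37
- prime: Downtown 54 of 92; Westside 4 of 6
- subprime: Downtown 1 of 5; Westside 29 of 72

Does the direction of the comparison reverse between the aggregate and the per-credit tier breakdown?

Yes

Near-prime: Downtown 5/15 = 33.3%, Westside 18/37 = 48.6% → Westside
Prime: Downtown 54/92 = 58.7%, Westside 4/6 = 66.7% → Westside
Subprime: Downtown 1/5 = 20.0%, Westside 29/72 = 40.3% → Westside
Overall: Downtown 60/112 = 53.6%, Westside 51/115 = 44.3% → Downtown
Westside wins each credit group but Downtown wins overall — the comparison reverses. Westside's applications skew toward subprime, which has a lower base rate.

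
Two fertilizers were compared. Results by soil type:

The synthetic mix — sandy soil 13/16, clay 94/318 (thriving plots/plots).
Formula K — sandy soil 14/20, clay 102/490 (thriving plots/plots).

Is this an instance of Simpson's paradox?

No

Sandy soil: the synthetic mix 13/16 = 81.2%, Formula K 14/20 = 70.0% → the synthetic mix
Clay: the synthetic mix 94/318 = 29.6%, Formula K 102/490 = 20.8% → the synthetic mix
Overall: the synthetic mix 107/334 = 32.0%, Formula K 116/510 = 22.7% → the synthetic mix
The synthetic mix wins overall and in every soil group — no reversal.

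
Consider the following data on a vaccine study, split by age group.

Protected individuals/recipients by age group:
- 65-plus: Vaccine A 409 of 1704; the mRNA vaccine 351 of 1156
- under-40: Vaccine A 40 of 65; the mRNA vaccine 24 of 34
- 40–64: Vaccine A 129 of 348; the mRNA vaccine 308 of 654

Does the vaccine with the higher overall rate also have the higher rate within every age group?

Yes

65-plus: Vaccine A 409/1704 = 24.0%, the mRNA vaccine 351/1156 = 30.4% → the mRNA vaccine
Under-40: Vaccine A 40/65 = 61.5%, the mRNA vaccine 24/34 = 70.6% → the mRNA vaccine
40–64: Vaccine A 129/348 = 37.1%, the mRNA vaccine 308/654 = 47.1% → the mRNA vaccine
Overall: Vaccine A 578/2117 = 27.3%, the mRNA vaccine 683/1844 = 37.0% → the mRNA vaccine
The mRNA vaccine wins overall and in every age group — no reversal.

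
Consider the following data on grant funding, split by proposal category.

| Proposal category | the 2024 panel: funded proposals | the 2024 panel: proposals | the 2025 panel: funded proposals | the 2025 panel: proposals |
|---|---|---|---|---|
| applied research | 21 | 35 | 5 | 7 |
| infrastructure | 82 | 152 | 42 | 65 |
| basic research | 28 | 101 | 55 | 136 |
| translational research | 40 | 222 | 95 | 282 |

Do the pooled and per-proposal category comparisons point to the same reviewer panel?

Yes

Applied research: the 2024 panel 21/35 = 60.0%, the 2025 panel 5/7 = 71.4% → the 2025 panel
Infrastructure: the 2024 panel 82/152 = 53.9%, the 2025 panel 42/65 = 64.6% → the 2025 panel
Basic research: the 2024 panel 28/101 = 27.7%, the 2025 panel 55/136 = 40.4% → the 2025 panel
Translational research: the 2024 panel 40/222 = 18.0%, the 2025 panel 95/282 = 33.7% → the 2025 panel
Overall: the 2024 panel 171/510 = 33.5%, the 2025 panel 197/490 = 40.2% → the 2025 panel
The 2025 panel wins overall and in every proposal group — no reversal.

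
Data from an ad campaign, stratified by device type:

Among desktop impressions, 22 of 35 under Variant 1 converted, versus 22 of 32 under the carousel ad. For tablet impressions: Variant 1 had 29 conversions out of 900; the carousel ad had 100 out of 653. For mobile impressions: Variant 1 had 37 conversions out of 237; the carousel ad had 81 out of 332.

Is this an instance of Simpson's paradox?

Desktop: Variant 1 22/35 = 62.9%, the carousel ad 22/32 = 68.8% → the carousel ad
Tablet: Variant 1 29/900 = 3.2%, the carousel ad 100/653 = 15.3% → the carousel ad
Mobile: Variant 1 37/237 = 15.6%, the carousel ad 81/332 = 24.4% → the carousel ad
Overall: Variant 1 88/1172 = 7.5%, the carousel ad 203/1017 = 20.0% → the carousel ad
The carousel ad wins overall and in every device group — no reversal.

No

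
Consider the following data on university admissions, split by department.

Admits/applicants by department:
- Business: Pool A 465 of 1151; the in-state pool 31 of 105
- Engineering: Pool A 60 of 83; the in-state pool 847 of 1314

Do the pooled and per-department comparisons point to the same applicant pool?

Business: Pool A 465/1151 = 40.4%, the in-state pool 31/105 = 29.5% → Pool A
Engineering: Pool A 60/83 = 72.3%, the in-state pool 847/1314 = 64.5% → Pool A
Overall: Pool A 525/1234 = 42.5%, the in-state pool 878/1419 = 61.9% → the in-state pool
Pool A wins each department group but the in-state pool wins overall — the comparison reverses. Pool A's applicants skew toward Business, which has a lower base rate.

No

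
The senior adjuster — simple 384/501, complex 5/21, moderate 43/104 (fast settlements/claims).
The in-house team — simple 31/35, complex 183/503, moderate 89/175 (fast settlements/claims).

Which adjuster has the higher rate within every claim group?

the in-house team

Simple: the senior adjuster 384/501 = 76.6%, the in-house team 31/35 = 88.6% → the in-house team
Complex: the senior adjuster 5/21 = 23.8%, the in-house team 183/503 = 36.4% → the in-house team
Moderate: the senior adjuster 43/104 = 41.3%, the in-house team 89/175 = 50.9% → the in-house team
The in-house team has the higher rate in all 3 groups.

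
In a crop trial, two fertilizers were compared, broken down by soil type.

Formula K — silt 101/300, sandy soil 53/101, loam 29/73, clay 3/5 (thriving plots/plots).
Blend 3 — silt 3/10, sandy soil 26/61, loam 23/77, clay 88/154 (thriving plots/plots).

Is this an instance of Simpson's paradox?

Yes

Silt: Formula K 101/300 = 33.7%, Blend 3 3/10 = 30.0% → Formula K
Sandy soil: Formula K 53/101 = 52.5%, Blend 3 26/61 = 42.6% → Formula K
Loam: Formula K 29/73 = 39.7%, Blend 3 23/77 = 29.9% → Formula K
Clay: Formula K 3/5 = 60.0%, Blend 3 88/154 = 57.1% → Formula K
Overall: Formula K 186/479 = 38.8%, Blend 3 140/302 = 46.4% → Blend 3
Formula K wins each soil group but Blend 3 wins overall — the comparison reverses. Formula K's plots skew toward silt, which has a lower base rate.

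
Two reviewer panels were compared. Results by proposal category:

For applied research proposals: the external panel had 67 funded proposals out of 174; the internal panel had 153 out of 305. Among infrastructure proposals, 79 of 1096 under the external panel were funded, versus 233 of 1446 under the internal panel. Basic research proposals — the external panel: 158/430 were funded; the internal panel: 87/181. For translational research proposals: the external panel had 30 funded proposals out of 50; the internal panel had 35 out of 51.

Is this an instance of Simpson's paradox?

No

Applied research: the external panel 67/174 = 38.5%, the internal panel 153/305 = 50.2% → the internal panel
Infrastructure: the external panel 79/1096 = 7.2%, the internal panel 233/1446 = 16.1% → the internal panel
Basic research: the external panel 158/430 = 36.7%, the internal panel 87/181 = 48.1% → the internal panel
Translational research: the external panel 30/50 = 60.0%, the internal panel 35/51 = 68.6% → the internal panel
Overall: the external panel 334/1750 = 19.1%, the internal panel 508/1983 = 25.6% → the internal panel
The internal panel wins overall and in every proposal group — no reversal.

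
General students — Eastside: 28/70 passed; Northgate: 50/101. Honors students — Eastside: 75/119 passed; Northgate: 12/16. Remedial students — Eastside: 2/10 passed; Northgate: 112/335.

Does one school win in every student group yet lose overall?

General: Eastside 28/70 = 40.0%, Northgate 50/101 = 49.5% → Northgate
Honors: Eastside 75/119 = 63.0%, Northgate 12/16 = 75.0% → Northgate
Remedial: Eastside 2/10 = 20.0%, Northgate 112/335 = 33.4% → Northgate
Overall: Eastside 105/199 = 52.8%, Northgate 174/452 = 38.5% → Eastside
Northgate wins each student group but Eastside wins overall — the comparison reverses. Northgate's students skew toward remedial, which has a lower base rate.

Yes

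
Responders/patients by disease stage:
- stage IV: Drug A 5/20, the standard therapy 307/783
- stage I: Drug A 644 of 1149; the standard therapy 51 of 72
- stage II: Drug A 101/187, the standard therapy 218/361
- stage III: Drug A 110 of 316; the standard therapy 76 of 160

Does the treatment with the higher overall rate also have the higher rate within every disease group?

Stage IV: Drug A 5/20 = 25.0%, the standard therapy 307/783 = 39.2% → the standard therapy
Stage I: Drug A 644/1149 = 56.0%, the standard therapy 51/72 = 70.8% → the standard therapy
Stage II: Drug A 101/187 = 54.0%, the standard therapy 218/361 = 60.4% → the standard therapy
Stage III: Drug A 110/316 = 34.8%, the standard therapy 76/160 = 47.5% → the standard therapy
Overall: Drug A 860/1672 = 51.4%, the standard therapy 652/1376 = 47.4% → Drug A
The standard therapy wins each disease group but Drug A wins overall — the comparison reverses. The standard therapy's patients skew toward stage IV, which has a lower base rate.

No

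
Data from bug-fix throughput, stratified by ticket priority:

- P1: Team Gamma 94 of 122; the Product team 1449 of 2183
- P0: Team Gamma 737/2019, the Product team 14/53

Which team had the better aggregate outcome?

P1: Team Gamma 94/122 = 77.0%, the Product team 1449/2183 = 66.4% → Team Gamma
P0: Team Gamma 737/2019 = 36.5%, the Product team 14/53 = 26.4% → Team Gamma
Overall: Team Gamma 831/2141 = 38.8%, the Product team 1463/2236 = 65.4% → the Product team
(Team Gamma wins every ticket group but the Product team wins overall — Team Gamma's tickets skew toward the low-rate P0 group.)

the Product team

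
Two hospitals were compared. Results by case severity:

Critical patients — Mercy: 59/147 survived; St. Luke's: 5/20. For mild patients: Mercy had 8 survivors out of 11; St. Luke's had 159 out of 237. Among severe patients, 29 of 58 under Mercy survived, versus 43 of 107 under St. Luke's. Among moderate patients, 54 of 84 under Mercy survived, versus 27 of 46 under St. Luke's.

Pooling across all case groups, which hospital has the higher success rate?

Critical: Mercy 59/147 = 40.1%, St. Luke's 5/20 = 25.0% → Mercy
Mild: Mercy 8/11 = 72.7%, St. Luke's 159/237 = 67.1% → Mercy
Severe: Mercy 29/58 = 50.0%, St. Luke's 43/107 = 40.2% → Mercy
Moderate: Mercy 54/84 = 64.3%, St. Luke's 27/46 = 58.7% → Mercy
Overall: Mercy 150/300 = 50.0%, St. Luke's 234/410 = 57.1% → St. Luke's
(Mercy wins every case group but St. Luke's wins overall — Mercy's patients skew toward the low-rate critical group.)

St. Luke's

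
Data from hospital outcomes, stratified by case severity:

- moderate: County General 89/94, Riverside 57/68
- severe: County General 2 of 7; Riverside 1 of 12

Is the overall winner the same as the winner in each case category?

Moderate: County General 89/94 = 94.7%, Riverside 57/68 = 83.8% → County General
Severe: County General 2/7 = 28.6%, Riverside 1/12 = 8.3% → County General
Overall: County General 91/101 = 90.1%, Riverside 58/80 = 72.5% → County General
County General wins overall and in every case group — no reversal.

Yes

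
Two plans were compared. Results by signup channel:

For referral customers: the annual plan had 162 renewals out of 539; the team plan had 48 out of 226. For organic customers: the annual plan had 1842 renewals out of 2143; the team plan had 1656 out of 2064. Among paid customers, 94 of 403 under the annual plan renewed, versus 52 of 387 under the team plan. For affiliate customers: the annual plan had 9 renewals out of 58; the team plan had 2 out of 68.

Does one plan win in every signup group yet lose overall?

No

Referral: the annual plan 162/539 = 30.1%, the team plan 48/226 = 21.2% → the annual plan
Organic: the annual plan 1842/2143 = 86.0%, the team plan 1656/2064 = 80.2% → the annual plan
Paid: the annual plan 94/403 = 23.3%, the team plan 52/387 = 13.4% → the annual plan
Affiliate: the annual plan 9/58 = 15.5%, the team plan 2/68 = 2.9% → the annual plan
Overall: the annual plan 2107/3143 = 67.0%, the team plan 1758/2745 = 64.0% → the annual plan
The annual plan wins overall and in every signup group — no reversal.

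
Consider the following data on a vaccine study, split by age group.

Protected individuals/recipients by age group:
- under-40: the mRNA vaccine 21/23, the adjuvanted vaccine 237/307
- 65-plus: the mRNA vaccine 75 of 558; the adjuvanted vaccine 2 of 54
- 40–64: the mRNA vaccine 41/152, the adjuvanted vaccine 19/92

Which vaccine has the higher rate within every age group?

the mRNA vaccine

Under-40: the mRNA vaccine 21/23 = 91.3%, the adjuvanted vaccine 237/307 = 77.2% → the mRNA vaccine
65-plus: the mRNA vaccine 75/558 = 13.4%, the adjuvanted vaccine 2/54 = 3.7% → the mRNA vaccine
40–64: the mRNA vaccine 41/152 = 27.0%, the adjuvanted vaccine 19/92 = 20.7% → the mRNA vaccine
The mRNA vaccine has the higher rate in all 3 groups.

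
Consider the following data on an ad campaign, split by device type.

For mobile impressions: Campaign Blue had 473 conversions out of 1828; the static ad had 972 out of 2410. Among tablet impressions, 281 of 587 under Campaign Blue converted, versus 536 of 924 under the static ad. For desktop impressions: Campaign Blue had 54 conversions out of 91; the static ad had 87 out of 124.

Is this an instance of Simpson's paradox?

No

Mobile: Campaign Blue 473/1828 = 25.9%, the static ad 972/2410 = 40.3% → the static ad
Tablet: Campaign Blue 281/587 = 47.9%, the static ad 536/924 = 58.0% → the static ad
Desktop: Campaign Blue 54/91 = 59.3%, the static ad 87/124 = 70.2% → the static ad
Overall: Campaign Blue 808/2506 = 32.2%, the static ad 1595/3458 = 46.1% → the static ad
The static ad wins overall and in every device group — no reversal.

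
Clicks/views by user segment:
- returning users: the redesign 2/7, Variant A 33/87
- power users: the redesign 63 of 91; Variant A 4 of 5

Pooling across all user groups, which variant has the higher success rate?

the redesign

Returning users: the redesign 2/7 = 28.6%, Variant A 33/87 = 37.9% → Variant A
Power users: the redesign 63/91 = 69.2%, Variant A 4/5 = 80.0% → Variant A
Overall: the redesign 65/98 = 66.3%, Variant A 37/92 = 40.2% → the redesign
(Variant A wins every user group but the redesign wins overall — Variant A's views skew toward the low-rate returning users group.)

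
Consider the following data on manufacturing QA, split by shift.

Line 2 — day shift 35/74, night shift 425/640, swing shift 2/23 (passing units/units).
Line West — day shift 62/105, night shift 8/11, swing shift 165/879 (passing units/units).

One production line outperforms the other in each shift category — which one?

Day shift: Line 2 35/74 = 47.3%, Line West 62/105 = 59.0% → Line West
Night shift: Line 2 425/640 = 66.4%, Line West 8/11 = 72.7% → Line West
Swing shift: Line 2 2/23 = 8.7%, Line West 165/879 = 18.8% → Line West
Line West has the higher rate in all 3 groups.

Line West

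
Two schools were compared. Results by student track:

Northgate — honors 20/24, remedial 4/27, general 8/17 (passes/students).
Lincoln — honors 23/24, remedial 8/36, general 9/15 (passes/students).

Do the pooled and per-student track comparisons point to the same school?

Yes

Honors: Northgate 20/24 = 83.3%, Lincoln 23/24 = 95.8% → Lincoln
Remedial: Northgate 4/27 = 14.8%, Lincoln 8/36 = 22.2% → Lincoln
General: Northgate 8/17 = 47.1%, Lincoln 9/15 = 60.0% → Lincoln
Overall: Northgate 32/68 = 47.1%, Lincoln 40/75 = 53.3% → Lincoln
Lincoln wins overall and in every student group — no reversal.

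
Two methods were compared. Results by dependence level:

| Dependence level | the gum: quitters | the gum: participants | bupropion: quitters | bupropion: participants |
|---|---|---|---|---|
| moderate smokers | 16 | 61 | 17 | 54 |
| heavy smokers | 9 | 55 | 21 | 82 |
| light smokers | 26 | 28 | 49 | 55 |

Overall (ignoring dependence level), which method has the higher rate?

Moderate smokers: the gum 16/61 = 26.2%, bupropion 17/54 = 31.5% → bupropion
Heavy smokers: the gum 9/55 = 16.4%, bupropion 21/82 = 25.6% → bupropion
Light smokers: the gum 26/28 = 92.9%, bupropion 49/55 = 89.1% → the gum
Overall: the gum 51/144 = 35.4%, bupropion 87/191 = 45.5% → bupropion
(Neither sweeps every dependence group, but bupropion has the higher pooled rate.)

bupropion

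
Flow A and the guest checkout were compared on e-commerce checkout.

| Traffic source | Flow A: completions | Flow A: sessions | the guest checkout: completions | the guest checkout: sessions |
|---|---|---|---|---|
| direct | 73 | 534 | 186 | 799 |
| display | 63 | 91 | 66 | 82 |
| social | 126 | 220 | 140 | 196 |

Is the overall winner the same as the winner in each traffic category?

Direct: Flow A 73/534 = 13.7%, the guest checkout 186/799 = 23.3% → the guest checkout
Display: Flow A 63/91 = 69.2%, the guest checkout 66/82 = 80.5% → the guest checkout
Social: Flow A 126/220 = 57.3%, the guest checkout 140/196 = 71.4% → the guest checkout
Overall: Flow A 262/845 = 31.0%, the guest checkout 392/1077 = 36.4% → the guest checkout
The guest checkout wins overall and in every traffic group — no reversal.

Yes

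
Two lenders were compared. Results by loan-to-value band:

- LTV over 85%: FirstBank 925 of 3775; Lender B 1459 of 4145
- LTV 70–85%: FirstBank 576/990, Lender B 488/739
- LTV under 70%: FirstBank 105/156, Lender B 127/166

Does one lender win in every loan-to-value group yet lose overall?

LTV over 85%: FirstBank 925/3775 = 24.5%, Lender B 1459/4145 = 35.2% → Lender B
LTV 70–85%: FirstBank 576/990 = 58.2%, Lender B 488/739 = 66.0% → Lender B
LTV under 70%: FirstBank 105/156 = 67.3%, Lender B 127/166 = 76.5% → Lender B
Overall: FirstBank 1606/4921 = 32.6%, Lender B 2074/5050 = 41.1% → Lender B
Lender B wins overall and in every loan-to-value group — no reversal.

No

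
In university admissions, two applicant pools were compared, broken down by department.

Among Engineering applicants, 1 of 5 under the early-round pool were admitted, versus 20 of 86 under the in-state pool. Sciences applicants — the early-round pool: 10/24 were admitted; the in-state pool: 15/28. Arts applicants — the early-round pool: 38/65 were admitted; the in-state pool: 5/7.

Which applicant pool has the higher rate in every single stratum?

Engineering: the early-round pool 1/5 = 20.0%, the in-state pool 20/86 = 23.3% → the in-state pool
Sciences: the early-round pool 10/24 = 41.7%, the in-state pool 15/28 = 53.6% → the in-state pool
Arts: the early-round pool 38/65 = 58.5%, the in-state pool 5/7 = 71.4% → the in-state pool
The in-state pool has the higher rate in all 3 groups.

the in-state pool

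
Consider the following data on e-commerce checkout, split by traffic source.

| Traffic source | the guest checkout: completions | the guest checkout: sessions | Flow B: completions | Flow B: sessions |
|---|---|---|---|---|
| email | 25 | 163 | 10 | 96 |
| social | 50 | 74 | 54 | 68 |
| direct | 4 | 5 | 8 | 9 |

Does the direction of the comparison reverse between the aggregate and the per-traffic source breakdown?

No

Email: the guest checkout 25/163 = 15.3%, Flow B 10/96 = 10.4% → the guest checkout
Social: the guest checkout 50/74 = 67.6%, Flow B 54/68 = 79.4% → Flow B
Direct: the guest checkout 4/5 = 80.0%, Flow B 8/9 = 88.9% → Flow B
Overall: the guest checkout 79/242 = 32.6%, Flow B 72/173 = 41.6% → Flow B
Neither sweeps: the guest checkout wins 1 of 3 groups, Flow B wins 2. Flow B wins overall but not every group — no Simpson reversal.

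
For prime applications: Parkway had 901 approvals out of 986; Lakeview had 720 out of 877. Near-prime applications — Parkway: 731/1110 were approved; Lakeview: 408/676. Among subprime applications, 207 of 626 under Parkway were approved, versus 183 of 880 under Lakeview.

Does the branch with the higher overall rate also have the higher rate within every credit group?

Yes

Prime: Parkway 901/986 = 91.4%, Lakeview 720/877 = 82.1% → Parkway
Near-prime: Parkway 731/1110 = 65.9%, Lakeview 408/676 = 60.4% → Parkway
Subprime: Parkway 207/626 = 33.1%, Lakeview 183/880 = 20.8% → Parkway
Overall: Parkway 1839/2722 = 67.6%, Lakeview 1311/2433 = 53.9% → Parkway
Parkway wins overall and in every credit group — no reversal.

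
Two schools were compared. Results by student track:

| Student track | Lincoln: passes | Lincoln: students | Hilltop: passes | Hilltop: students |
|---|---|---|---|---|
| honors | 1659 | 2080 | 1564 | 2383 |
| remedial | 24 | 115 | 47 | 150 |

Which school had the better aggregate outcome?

Honors: Lincoln 1659/2080 = 79.8%, Hilltop 1564/2383 = 65.6% → Lincoln
Remedial: Lincoln 24/115 = 20.9%, Hilltop 47/150 = 31.3% → Hilltop
Overall: Lincoln 1683/2195 = 76.7%, Hilltop 1611/2533 = 63.6% → Lincoln
(Neither sweeps every student group, but Lincoln has the higher pooled rate.)

Lincoln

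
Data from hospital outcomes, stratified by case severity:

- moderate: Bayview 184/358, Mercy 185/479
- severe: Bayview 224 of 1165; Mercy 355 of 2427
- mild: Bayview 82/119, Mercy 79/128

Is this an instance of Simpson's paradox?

No

Moderate: Bayview 184/358 = 51.4%, Mercy 185/479 = 38.6% → Bayview
Severe: Bayview 224/1165 = 19.2%, Mercy 355/2427 = 14.6% → Bayview
Mild: Bayview 82/119 = 68.9%, Mercy 79/128 = 61.7% → Bayview
Overall: Bayview 490/1642 = 29.8%, Mercy 619/3034 = 20.4% → Bayview
Bayview wins overall and in every case group — no reversal.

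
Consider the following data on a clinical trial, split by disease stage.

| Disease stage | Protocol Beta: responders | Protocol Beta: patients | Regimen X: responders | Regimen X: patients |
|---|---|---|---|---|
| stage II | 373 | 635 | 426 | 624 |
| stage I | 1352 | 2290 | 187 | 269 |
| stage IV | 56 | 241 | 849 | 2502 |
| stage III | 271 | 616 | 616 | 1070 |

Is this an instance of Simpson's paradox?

Yes

Stage II: Protocol Beta 373/635 = 58.7%, Regimen X 426/624 = 68.3% → Regimen X
Stage I: Protocol Beta 1352/2290 = 59.0%, Regimen X 187/269 = 69.5% → Regimen X
Stage IV: Protocol Beta 56/241 = 23.2%, Regimen X 849/2502 = 33.9% → Regimen X
Stage III: Protocol Beta 271/616 = 44.0%, Regimen X 616/1070 = 57.6% → Regimen X
Overall: Protocol Beta 2052/3782 = 54.3%, Regimen X 2078/4465 = 46.5% → Protocol Beta
Regimen X wins each disease group but Protocol Beta wins overall — the comparison reverses. Regimen X's patients skew toward stage IV, which has a lower base rate.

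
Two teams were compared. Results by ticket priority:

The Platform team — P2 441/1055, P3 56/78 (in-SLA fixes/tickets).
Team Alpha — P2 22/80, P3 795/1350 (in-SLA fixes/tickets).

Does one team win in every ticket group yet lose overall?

P2: the Platform team 441/1055 = 41.8%, Team Alpha 22/80 = 27.5% → the Platform team
P3: the Platform team 56/78 = 71.8%, Team Alpha 795/1350 = 58.9% → the Platform team
Overall: the Platform team 497/1133 = 43.9%, Team Alpha 817/1430 = 57.1% → Team Alpha
The Platform team wins each ticket group but Team Alpha wins overall — the comparison reverses. The Platform team's tickets skew toward P2, which has a lower base rate.

Yes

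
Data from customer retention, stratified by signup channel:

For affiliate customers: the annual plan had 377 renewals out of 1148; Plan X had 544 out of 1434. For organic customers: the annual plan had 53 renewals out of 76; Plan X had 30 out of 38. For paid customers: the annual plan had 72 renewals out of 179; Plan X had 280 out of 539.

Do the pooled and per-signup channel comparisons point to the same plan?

Yes

Affiliate: the annual plan 377/1148 = 32.8%, Plan X 544/1434 = 37.9% → Plan X
Organic: the annual plan 53/76 = 69.7%, Plan X 30/38 = 78.9% → Plan X
Paid: the annual plan 72/179 = 40.2%, Plan X 280/539 = 51.9% → Plan X
Overall: the annual plan 502/1403 = 35.8%, Plan X 854/2011 = 42.5% → Plan X
Plan X wins overall and in every signup group — no reversal.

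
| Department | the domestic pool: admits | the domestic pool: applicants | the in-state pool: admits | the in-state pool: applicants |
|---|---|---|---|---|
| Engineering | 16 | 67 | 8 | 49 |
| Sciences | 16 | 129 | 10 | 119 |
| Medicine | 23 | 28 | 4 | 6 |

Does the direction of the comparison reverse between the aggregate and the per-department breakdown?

Engineering: the domestic pool 16/67 = 23.9%, the in-state pool 8/49 = 16.3% → the domestic pool
Sciences: the domestic pool 16/129 = 12.4%, the in-state pool 10/119 = 8.4% → the domestic pool
Medicine: the domestic pool 23/28 = 82.1%, the in-state pool 4/6 = 66.7% → the domestic pool
Overall: the domestic pool 55/224 = 24.6%, the in-state pool 22/174 = 12.6% → the domestic pool
The domestic pool wins overall and in every department group — no reversal.

No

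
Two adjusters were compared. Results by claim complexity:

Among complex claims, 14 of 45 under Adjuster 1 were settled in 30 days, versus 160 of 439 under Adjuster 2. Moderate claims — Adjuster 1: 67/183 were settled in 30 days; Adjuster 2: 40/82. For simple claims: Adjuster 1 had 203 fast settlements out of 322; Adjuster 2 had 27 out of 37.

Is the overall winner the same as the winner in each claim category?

No

Complex: Adjuster 1 14/45 = 31.1%, Adjuster 2 160/439 = 36.4% → Adjuster 2
Moderate: Adjuster 1 67/183 = 36.6%, Adjuster 2 40/82 = 48.8% → Adjuster 2
Simple: Adjuster 1 203/322 = 63.0%, Adjuster 2 27/37 = 73.0% → Adjuster 2
Overall: Adjuster 1 284/550 = 51.6%, Adjuster 2 227/558 = 40.7% → Adjuster 1
Adjuster 2 wins each claim group but Adjuster 1 wins overall — the comparison reverses. Adjuster 2's claims skew toward complex, which has a lower base rate.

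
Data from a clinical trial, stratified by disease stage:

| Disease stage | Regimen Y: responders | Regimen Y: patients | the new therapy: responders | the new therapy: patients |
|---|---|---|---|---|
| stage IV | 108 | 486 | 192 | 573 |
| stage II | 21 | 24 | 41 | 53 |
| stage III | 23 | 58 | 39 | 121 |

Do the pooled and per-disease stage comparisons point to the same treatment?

Stage IV: Regimen Y 108/486 = 22.2%, the new therapy 192/573 = 33.5% → the new therapy
Stage II: Regimen Y 21/24 = 87.5%, the new therapy 41/53 = 77.4% → Regimen Y
Stage III: Regimen Y 23/58 = 39.7%, the new therapy 39/121 = 32.2% → Regimen Y
Overall: Regimen Y 152/568 = 26.8%, the new therapy 272/747 = 36.4% → the new therapy
Neither sweeps: Regimen Y wins 2 of 3 groups, the new therapy wins 1. The new therapy wins overall but not every group — no Simpson reversal.

No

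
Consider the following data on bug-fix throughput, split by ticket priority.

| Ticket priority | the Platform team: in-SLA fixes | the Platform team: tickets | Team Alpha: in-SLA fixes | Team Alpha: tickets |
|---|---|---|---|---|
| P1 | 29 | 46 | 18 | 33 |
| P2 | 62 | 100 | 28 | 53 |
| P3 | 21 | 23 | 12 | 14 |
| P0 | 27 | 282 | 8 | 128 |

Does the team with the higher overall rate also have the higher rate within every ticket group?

Yes

P1: the Platform team 29/46 = 63.0%, Team Alpha 18/33 = 54.5% → the Platform team
P2: the Platform team 62/100 = 62.0%, Team Alpha 28/53 = 52.8% → the Platform team
P3: the Platform team 21/23 = 91.3%, Team Alpha 12/14 = 85.7% → the Platform team
P0: the Platform team 27/282 = 9.6%, Team Alpha 8/128 = 6.2% → the Platform team
Overall: the Platform team 139/451 = 30.8%, Team Alpha 66/228 = 28.9% → the Platform team
The Platform team wins overall and in every ticket group — no reversal.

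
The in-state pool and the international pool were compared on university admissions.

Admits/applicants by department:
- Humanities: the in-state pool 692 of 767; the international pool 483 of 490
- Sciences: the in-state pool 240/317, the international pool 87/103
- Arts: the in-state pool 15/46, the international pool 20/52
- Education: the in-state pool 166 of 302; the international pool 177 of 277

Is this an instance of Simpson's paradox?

No

Humanities: the in-state pool 692/767 = 90.2%, the international pool 483/490 = 98.6% → the international pool
Sciences: the in-state pool 240/317 = 75.7%, the international pool 87/103 = 84.5% → the international pool
Arts: the in-state pool 15/46 = 32.6%, the international pool 20/52 = 38.5% → the international pool
Education: the in-state pool 166/302 = 55.0%, the international pool 177/277 = 63.9% → the international pool
Overall: the in-state pool 1113/1432 = 77.7%, the international pool 767/922 = 83.2% → the international pool
The international pool wins overall and in every department group — no reversal.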